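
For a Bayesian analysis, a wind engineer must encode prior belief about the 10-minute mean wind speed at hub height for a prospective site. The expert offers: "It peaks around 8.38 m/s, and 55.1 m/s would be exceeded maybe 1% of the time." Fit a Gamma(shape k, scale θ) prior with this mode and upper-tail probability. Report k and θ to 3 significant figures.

k ≈ 2.01, θ ≈ 8.27

Gamma(k,θ) with k>1 has mode (k−1)θ, so θ = 8.38/(k−1).
Need P(X < 55.1) = 0.99 with θ tied to k this way. Start at k = 2, θ = 8.38: P(X<55.1) ≈ 0.989.
Too low — raise k to concentrate. Iterating converges to k ≈ 2.01.
Then θ = 8.38/(2.01−1) ≈ 8.27.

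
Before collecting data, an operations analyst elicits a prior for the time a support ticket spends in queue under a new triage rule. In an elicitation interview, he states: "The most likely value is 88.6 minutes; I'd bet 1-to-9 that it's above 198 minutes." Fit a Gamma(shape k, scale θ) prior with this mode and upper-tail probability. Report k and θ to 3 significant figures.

Gamma(k,θ) with k>1 has mode (k−1)θ, so θ = 88.6/(k−1).
Need P(X < 198) = 0.9 with θ tied to k this way. Start at k = 2, θ = 88.6: P(X<198) ≈ 0.654.
Too low — raise k to concentrate. Iterating converges to k ≈ 3.97.
Then θ = 88.6/(3.97−1) ≈ 29.8.

k ≈ 3.97, θ ≈ 29.8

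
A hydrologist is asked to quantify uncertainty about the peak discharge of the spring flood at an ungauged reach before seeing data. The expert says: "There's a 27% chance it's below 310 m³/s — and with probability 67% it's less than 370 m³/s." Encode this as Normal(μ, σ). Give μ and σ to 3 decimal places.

μ = 344.927, σ = 56.995

The p-quantile of Normal(μ,σ) is μ + z_p·σ, with z_{0.27} = -0.6128 and z_{0.67} = 0.4399.
Eliminate σ: μ = (z₂·x₁ − z₁·x₂)/(z₂ − z₁) = (0.4399·310 − (-0.6128)·370)/1.053 = 344.927.
Then σ = (x₂ − x₁)/(z₂ − z₁) = (370 − 310)/1.053 = 56.995.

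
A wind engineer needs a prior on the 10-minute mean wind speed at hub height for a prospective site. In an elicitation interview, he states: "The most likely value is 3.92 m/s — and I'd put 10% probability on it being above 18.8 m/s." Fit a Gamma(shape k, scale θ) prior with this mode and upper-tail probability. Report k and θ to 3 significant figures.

Gamma(k,θ) with k>1 has mode (k−1)θ, so θ = 3.92/(k−1).
Need P(X < 18.8) = 0.9 with θ tied to k this way. Start at k = 2, θ = 3.92: P(X<18.8) ≈ 0.952.
Too high — lower k to spread out. Iterating converges to k ≈ 1.72.
Then θ = 3.92/(1.72−1) ≈ 5.41.

k ≈ 1.72, θ ≈ 5.41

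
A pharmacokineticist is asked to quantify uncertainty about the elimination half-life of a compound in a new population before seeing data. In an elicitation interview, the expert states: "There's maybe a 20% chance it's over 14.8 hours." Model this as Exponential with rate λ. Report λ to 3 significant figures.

λ ≈ 0.109

P(T > 14.8) = e^(−λ·14.8) = 0.2, so λ = −ln(0.2)/14.8 = 0.109.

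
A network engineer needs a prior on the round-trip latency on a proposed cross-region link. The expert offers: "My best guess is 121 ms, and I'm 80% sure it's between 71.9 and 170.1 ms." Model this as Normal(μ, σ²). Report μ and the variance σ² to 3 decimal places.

A symmetric 80% interval runs μ ± z·σ with z = 1.282.
Half-width = 49.1, so σ = 49.1/1.282 = 38.3129 and σ² = 1467.881.
μ is the stated best guess, 121.000.

μ = 121.000, σ² = 1467.881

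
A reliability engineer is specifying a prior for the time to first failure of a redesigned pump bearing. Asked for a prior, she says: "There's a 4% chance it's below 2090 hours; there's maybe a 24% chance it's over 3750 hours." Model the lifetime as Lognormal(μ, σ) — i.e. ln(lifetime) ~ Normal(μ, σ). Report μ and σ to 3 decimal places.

μ ≈ 8.061, σ ≈ 0.238

If T ~ Lognormal(μ,σ) then ln T ~ Normal(μ,σ), so the p-quantile of ln T is μ + z_p·σ.
ln(2090) = 7.645 and ln(3750) = 8.23; z_{0.04} = -1.751, z_{0.76} = 0.7063.
σ = (8.23 − 7.645)/(0.7063 − (-1.751)) = 0.238.
μ = 7.645 − (-1.751)·0.238 = 8.061.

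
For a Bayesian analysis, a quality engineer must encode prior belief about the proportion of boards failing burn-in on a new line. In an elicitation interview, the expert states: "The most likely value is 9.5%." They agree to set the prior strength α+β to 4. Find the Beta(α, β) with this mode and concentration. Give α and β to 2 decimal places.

For α,β > 1 the Beta mode is (α−1)/(α+β−2). With α+β = 4, the mode is (α−1)/2.
Set (α−1)/2 = 0.095 → α = 1 + 0.095·2 = 1.19.
β = 4 − α = 2.81.

α = 1.19, β = 2.81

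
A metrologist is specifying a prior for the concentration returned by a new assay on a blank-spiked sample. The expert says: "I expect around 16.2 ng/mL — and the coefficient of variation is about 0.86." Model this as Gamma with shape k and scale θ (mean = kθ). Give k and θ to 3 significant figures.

For Gamma(k, scale θ): mean = kθ, variance = kθ², so CV = 1/√k.
CV = 0.86, hence k = 1/CV² = 1.35.
Then θ = mean/k = 16.2/1.35 = 12.

k ≈ 1.35, θ ≈ 12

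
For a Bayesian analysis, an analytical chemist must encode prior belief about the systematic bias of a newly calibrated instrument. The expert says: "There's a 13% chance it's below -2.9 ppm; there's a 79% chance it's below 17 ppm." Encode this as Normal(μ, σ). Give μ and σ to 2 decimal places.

For Normal(μ,σ), the p-quantile is μ + z_p·σ. Here z_{0.13} = -1.126, z_{0.79} = 0.8064.
So -2.9 = μ − 1.126σ and 17 = μ + 0.8064σ.
Subtracting: σ = (17 − -2.9)/(0.8064 − (-1.126)) = 10.30.
Then μ = -2.9 − (-1.126)·10.30 = 8.70.

μ = 8.70, σ = 10.30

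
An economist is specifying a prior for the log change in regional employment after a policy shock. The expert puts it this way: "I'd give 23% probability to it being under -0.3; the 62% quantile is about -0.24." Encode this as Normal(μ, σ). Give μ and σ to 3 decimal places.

μ = -0.258, σ = 0.057

For Normal(μ,σ), the p-quantile is μ + z_p·σ. Here z_{0.23} = -0.7388, z_{0.62} = 0.3055.
So -0.3 = μ − 0.7388σ and -0.24 = μ + 0.3055σ.
Subtracting: σ = (-0.24 − -0.3)/(0.3055 − (-0.7388)) = 0.057.
Then μ = -0.3 − (-0.7388)·0.057 = -0.258.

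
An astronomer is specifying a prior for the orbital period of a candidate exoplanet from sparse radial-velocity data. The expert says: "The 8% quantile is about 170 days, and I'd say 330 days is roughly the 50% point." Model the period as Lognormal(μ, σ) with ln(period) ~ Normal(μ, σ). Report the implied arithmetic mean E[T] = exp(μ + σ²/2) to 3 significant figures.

If T ~ Lognormal(μ,σ) then ln T ~ Normal(μ,σ), so the p-quantile of ln T is μ + z_p·σ.
ln(170) = 5.136 and ln(330) = 5.799; z_{0.08} = -1.405, z_{0.5} = 0.
σ = (5.799 − 5.136)/(0 − (-1.405)) = 0.472.
μ = 5.136 − (-1.405)·0.472 = 5.799.
E[T] = exp(μ + σ²/2) = exp(5.799 + 0.1114) = 369 days.

E[T] ≈ 369 days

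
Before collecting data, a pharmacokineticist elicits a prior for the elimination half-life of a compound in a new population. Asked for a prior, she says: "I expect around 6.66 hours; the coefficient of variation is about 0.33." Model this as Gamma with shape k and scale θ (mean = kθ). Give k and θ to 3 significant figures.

k ≈ 9.18, θ ≈ 0.725

For Gamma(k, scale θ): mean = kθ, variance = kθ², so CV = 1/√k.
CV = 0.33, hence k = 1/CV² = 9.18.
Then θ = mean/k = 6.66/9.18 = 0.725.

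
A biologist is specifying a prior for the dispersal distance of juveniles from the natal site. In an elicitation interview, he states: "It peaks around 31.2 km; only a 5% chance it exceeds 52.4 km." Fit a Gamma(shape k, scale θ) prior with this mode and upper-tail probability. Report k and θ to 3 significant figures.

Gamma(k,θ) with k>1 has mode (k−1)θ, so θ = 31.2/(k−1).
Need P(X < 52.4) = 0.95 with θ tied to k this way. Start at k = 2, θ = 31.2: P(X<52.4) ≈ 0.500.
Too low — raise k to concentrate. Iterating converges to k ≈ 11.4.
Then θ = 31.2/(11.4−1) ≈ 3.

k ≈ 11.4, θ ≈ 3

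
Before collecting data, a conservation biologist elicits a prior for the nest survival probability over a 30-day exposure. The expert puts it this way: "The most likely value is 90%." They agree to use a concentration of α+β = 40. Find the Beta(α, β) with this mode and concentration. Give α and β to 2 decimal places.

α = 35.20, β = 4.80

For α,β > 1 the Beta mode is (α−1)/(α+β−2). With α+β = 40, the mode is (α−1)/38.
Set (α−1)/38 = 0.9 → α = 1 + 0.9·38 = 35.20.
β = 40 − α = 4.80.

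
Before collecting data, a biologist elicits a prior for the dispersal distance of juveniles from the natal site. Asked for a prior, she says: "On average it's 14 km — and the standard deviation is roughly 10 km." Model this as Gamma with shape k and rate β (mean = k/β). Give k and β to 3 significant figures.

For Gamma(k, rate β): mean = k/β, variance = k/β², so CV = 1/√k.
CV = SD/mean = 10/14 = 0.7143, hence k = 1/CV² = 1.96.
Then β = k/mean = 1.96/14 = 0.14.

k ≈ 1.96, β ≈ 0.14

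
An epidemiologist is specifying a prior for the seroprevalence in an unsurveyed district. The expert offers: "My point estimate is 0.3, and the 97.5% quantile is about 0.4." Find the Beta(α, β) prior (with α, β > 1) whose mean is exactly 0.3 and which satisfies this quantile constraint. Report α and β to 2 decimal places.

α ≈ 25.99, β ≈ 60.65

With mean 0.3 fixed, write α = 0.3s, β = 0.7s where s = α+β.
Need P(θ < 0.4) = 0.975 under Beta(0.3s, 0.7s). Normal approximation: (q−m)/√(m(1−m)/s) ≈ z_{0.975} = 1.96, so s ≈ 0.3·0.7·(1.96)²/(0.4−0.3)² = 80.7.
At s = 80.7: P(θ<0.4) ≈ 0.971. Adjusting to match 0.975 gives s ≈ 86.64.
So α = 0.3·86.64 ≈ 25.99, β = 0.7·86.64 ≈ 60.65.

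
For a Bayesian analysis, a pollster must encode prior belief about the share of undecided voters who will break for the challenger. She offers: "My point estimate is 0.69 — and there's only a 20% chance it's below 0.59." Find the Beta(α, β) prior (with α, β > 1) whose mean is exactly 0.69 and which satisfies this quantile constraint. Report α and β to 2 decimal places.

α ≈ 9.91, β ≈ 4.45

With mean 0.69 fixed, write α = 0.69s, β = 0.31s where s = α+β.
Need P(θ < 0.59) = 0.2 under Beta(0.69s, 0.31s). Normal approximation: (q−m)/√(m(1−m)/s) ≈ z_{0.2} = -0.842, so s ≈ 0.69·0.31·(-0.842)²/(0.59−0.69)² = 15.2.
At s = 15.2: P(θ<0.59) ≈ 0.195. Adjusting to match 0.2 gives s ≈ 14.36.
So α = 0.69·14.36 ≈ 9.91, β = 0.31·14.36 ≈ 4.45.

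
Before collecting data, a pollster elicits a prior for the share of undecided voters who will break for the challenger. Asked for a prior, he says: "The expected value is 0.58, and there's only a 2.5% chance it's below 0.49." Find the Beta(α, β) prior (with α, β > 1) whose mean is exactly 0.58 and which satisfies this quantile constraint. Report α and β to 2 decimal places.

With mean 0.58 fixed, write α = 0.58s, β = 0.42s where s = α+β.
Need P(θ < 0.49) = 0.025 under Beta(0.58s, 0.42s). Normal approximation: (q−m)/√(m(1−m)/s) ≈ z_{0.025} = -1.96, so s ≈ 0.58·0.42·(-1.96)²/(0.49−0.58)² = 115.5.
At s = 115.5: P(θ<0.49) ≈ 0.026. Adjusting to match 0.025 gives s ≈ 117.46.
So α = 0.58·117.46 ≈ 68.13, β = 0.42·117.46 ≈ 49.33.

α ≈ 68.13, β ≈ 49.33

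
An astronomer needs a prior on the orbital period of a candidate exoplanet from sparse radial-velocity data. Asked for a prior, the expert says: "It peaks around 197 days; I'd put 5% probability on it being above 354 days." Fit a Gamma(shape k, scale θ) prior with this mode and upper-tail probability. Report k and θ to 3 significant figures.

Gamma(k,θ) with k>1 has mode (k−1)θ, so θ = 197/(k−1).
Need P(X < 354) = 0.95 with θ tied to k this way. Start at k = 2, θ = 197: P(X<354) ≈ 0.536.
Too low — raise k to concentrate. Iterating converges to k ≈ 9.11.
Then θ = 197/(9.11−1) ≈ 24.3.

k ≈ 9.11, θ ≈ 24.3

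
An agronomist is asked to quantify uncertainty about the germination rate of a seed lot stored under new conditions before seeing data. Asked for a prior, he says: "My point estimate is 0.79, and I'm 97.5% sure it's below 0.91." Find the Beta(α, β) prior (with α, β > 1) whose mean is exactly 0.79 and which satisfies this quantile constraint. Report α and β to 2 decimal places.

α ≈ 25.38, β ≈ 6.75

With mean 0.79 fixed, write α = 0.79s, β = 0.21s where s = α+β.
Need P(θ < 0.91) = 0.975 under Beta(0.79s, 0.21s). Normal approximation: (q−m)/√(m(1−m)/s) ≈ z_{0.975} = 1.96, so s ≈ 0.79·0.21·(1.96)²/(0.91−0.79)² = 44.3.
At s = 44.3: P(θ<0.91) ≈ 0.990. Adjusting to match 0.975 gives s ≈ 32.12.
So α = 0.79·32.12 ≈ 25.38, β = 0.21·32.12 ≈ 6.75.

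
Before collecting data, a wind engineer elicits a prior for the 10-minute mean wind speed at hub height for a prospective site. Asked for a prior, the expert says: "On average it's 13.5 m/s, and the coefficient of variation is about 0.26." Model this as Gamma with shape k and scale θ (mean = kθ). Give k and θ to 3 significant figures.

k ≈ 14.8, θ ≈ 0.913

For Gamma(k, scale θ): mean = kθ, variance = kθ², so CV = 1/√k.
CV = 0.26, hence k = 1/CV² = 14.8.
Then θ = mean/k = 13.5/14.8 = 0.913.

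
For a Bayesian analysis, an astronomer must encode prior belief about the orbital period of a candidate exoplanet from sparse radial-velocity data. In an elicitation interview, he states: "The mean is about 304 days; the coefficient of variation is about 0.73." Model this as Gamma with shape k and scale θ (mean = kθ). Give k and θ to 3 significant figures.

k ≈ 1.88, θ ≈ 162

For Gamma(k, scale θ): mean = kθ, variance = kθ², so CV = 1/√k.
CV = 0.73, hence k = 1/CV² = 1.88.
Then θ = mean/k = 304/1.88 = 162.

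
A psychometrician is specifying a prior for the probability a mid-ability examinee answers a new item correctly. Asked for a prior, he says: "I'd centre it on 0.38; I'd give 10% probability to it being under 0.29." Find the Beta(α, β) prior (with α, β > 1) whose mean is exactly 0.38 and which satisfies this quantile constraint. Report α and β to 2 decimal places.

α ≈ 17.54, β ≈ 28.63

With mean 0.38 fixed, write α = 0.38s, β = 0.62s where s = α+β.
Need P(θ < 0.29) = 0.1 under Beta(0.38s, 0.62s). Normal approximation: (q−m)/√(m(1−m)/s) ≈ z_{0.1} = -1.28, so s ≈ 0.38·0.62·(-1.28)²/(0.29−0.38)² = 47.8.
At s = 47.8: P(θ<0.29) ≈ 0.096. Adjusting to match 0.1 gives s ≈ 46.17.
So α = 0.38·46.17 ≈ 17.54, β = 0.62·46.17 ≈ 28.63.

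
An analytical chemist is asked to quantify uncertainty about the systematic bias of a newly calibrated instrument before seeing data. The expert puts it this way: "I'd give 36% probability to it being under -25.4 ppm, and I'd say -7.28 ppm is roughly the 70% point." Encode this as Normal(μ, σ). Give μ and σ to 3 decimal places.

For Normal(μ,σ), the p-quantile is μ + z_p·σ. Here z_{0.36} = -0.3585, z_{0.7} = 0.5244.
So -25.4 = μ − 0.3585σ and -7.28 = μ + 0.5244σ.
Subtracting: σ = (-7.28 − -25.4)/(0.5244 − (-0.3585)) = 20.524.
Then μ = -25.4 − (-0.3585)·20.524 = -18.043.

μ = -18.043, σ = 20.524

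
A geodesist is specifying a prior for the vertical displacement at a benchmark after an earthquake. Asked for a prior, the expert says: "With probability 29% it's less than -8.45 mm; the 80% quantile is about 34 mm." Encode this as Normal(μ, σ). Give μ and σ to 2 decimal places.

μ = 8.39, σ = 30.43

For Normal(μ,σ), the p-quantile is μ + z_p·σ. Here z_{0.29} = -0.5534, z_{0.8} = 0.8416.
So -8.45 = μ − 0.5534σ and 34 = μ + 0.8416σ.
Subtracting: σ = (34 − -8.45)/(0.8416 − (-0.5534)) = 30.43.
Then μ = -8.45 − (-0.5534)·30.43 = 8.39.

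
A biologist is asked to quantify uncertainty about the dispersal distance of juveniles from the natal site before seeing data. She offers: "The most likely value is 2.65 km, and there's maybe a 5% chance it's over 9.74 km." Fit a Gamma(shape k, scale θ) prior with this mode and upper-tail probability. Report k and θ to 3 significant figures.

k ≈ 2.51, θ ≈ 1.75

Gamma(k,θ) with k>1 has mode (k−1)θ, so θ = 2.65/(k−1).
Need P(X < 9.74) = 0.95 with θ tied to k this way. Start at k = 2, θ = 2.65: P(X<9.74) ≈ 0.882.
Too low — raise k to concentrate. Iterating converges to k ≈ 2.51.
Then θ = 2.65/(2.51−1) ≈ 1.75.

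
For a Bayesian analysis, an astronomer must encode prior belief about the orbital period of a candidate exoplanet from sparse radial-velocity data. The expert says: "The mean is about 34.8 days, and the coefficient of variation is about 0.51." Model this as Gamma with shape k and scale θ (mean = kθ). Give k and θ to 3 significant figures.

For Gamma(k, scale θ): mean = kθ, variance = kθ², so CV = 1/√k.
CV = 0.51, hence k = 1/CV² = 3.84.
Then θ = mean/k = 34.8/3.84 = 9.05.

k ≈ 3.84, θ ≈ 9.05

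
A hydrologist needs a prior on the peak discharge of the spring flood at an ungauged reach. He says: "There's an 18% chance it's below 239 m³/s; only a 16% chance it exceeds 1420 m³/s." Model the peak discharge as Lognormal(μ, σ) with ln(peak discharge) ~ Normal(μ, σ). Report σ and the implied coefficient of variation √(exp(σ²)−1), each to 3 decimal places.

If T ~ Lognormal(μ,σ) then ln T ~ Normal(μ,σ), so the p-quantile of ln T is μ + z_p·σ.
ln(239) = 5.476 and ln(1420) = 7.258; z_{0.18} = -0.9154, z_{0.84} = 0.9945.
σ = (7.258 − 5.476)/(0.9945 − (-0.9154)) = 0.933.
μ = 5.476 − (-0.9154)·0.933 = 6.331.
CV = √(exp(σ²)−1) = √(exp(0.8706)−1) = 1.178.

σ ≈ 0.933, CV ≈ 1.178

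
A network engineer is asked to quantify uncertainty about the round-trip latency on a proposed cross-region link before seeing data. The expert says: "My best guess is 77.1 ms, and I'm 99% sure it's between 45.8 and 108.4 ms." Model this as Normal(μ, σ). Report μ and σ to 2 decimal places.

A symmetric 99% interval runs μ ± z·σ with z = 2.576.
Half-width = 31.3, so σ = 31.3/2.576 = 12.15.
μ is the stated best guess, 77.10.

μ = 77.10, σ = 12.15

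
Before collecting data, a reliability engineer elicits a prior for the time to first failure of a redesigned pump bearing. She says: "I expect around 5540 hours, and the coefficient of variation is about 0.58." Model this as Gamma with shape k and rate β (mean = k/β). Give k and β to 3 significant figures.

For Gamma(k, rate β): mean = k/β, variance = k/β², so CV = 1/√k.
CV = 0.58, hence k = 1/CV² = 2.97.
Then β = k/mean = 2.97/5540 = 0.000537.

k ≈ 2.97, β ≈ 0.000537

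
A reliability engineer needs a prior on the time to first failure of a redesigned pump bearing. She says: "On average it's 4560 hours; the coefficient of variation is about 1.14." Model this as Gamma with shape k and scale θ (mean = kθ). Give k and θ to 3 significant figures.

k ≈ 0.769, θ ≈ 5930

For Gamma(k, scale θ): mean = kθ, variance = kθ², so CV = 1/√k.
CV = 1.14, hence k = 1/CV² = 0.769.
Then θ = mean/k = 4560/0.769 = 5930.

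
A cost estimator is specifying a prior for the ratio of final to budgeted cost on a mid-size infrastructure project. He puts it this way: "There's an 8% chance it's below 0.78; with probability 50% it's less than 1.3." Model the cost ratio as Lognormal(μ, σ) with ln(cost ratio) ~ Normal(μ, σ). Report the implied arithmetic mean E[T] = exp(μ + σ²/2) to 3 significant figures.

If T ~ Lognormal(μ,σ) then ln T ~ Normal(μ,σ), so the p-quantile of ln T is μ + z_p·σ.
ln(0.78) = -0.2485 and ln(1.3) = 0.2624; z_{0.08} = -1.405, z_{0.5} = 0.
σ = (0.2624 − -0.2485)/(0 − (-1.405)) = 0.364.
μ = -0.2485 − (-1.405)·0.364 = 0.262.
E[T] = exp(μ + σ²/2) = exp(0.262 + 0.0661) = 1.39.

E[T] ≈ 1.39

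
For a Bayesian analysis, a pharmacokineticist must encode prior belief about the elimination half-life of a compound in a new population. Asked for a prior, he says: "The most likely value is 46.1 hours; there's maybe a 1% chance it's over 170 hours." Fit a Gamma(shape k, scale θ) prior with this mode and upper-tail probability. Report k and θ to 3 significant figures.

k ≈ 3.51, θ ≈ 18.4

Gamma(k,θ) with k>1 has mode (k−1)θ, so θ = 46.1/(k−1).
Need P(X < 170) = 0.99 with θ tied to k this way. Start at k = 2, θ = 46.1: P(X<170) ≈ 0.883.
Too low — raise k to concentrate. Iterating converges to k ≈ 3.51.
Then θ = 46.1/(3.51−1) ≈ 18.4.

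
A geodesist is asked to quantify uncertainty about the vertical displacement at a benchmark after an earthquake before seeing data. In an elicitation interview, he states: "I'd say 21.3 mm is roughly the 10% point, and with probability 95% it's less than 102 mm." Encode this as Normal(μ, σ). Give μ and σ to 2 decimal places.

For Normal(μ,σ), the p-quantile is μ + z_p·σ. Here z_{0.1} = -1.282, z_{0.95} = 1.645.
So 21.3 = μ − 1.282σ and 102 = μ + 1.645σ.
Subtracting: σ = (102 − 21.3)/(1.645 − (-1.282)) = 27.58.
Then μ = 21.3 − (-1.282)·27.58 = 56.64.

μ = 56.64, σ = 27.58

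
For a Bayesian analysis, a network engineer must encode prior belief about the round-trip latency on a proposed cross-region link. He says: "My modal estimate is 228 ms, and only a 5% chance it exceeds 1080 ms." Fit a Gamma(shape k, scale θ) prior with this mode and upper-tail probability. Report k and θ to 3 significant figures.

Gamma(k,θ) with k>1 has mode (k−1)θ, so θ = 228/(k−1).
Need P(X < 1080) = 0.95 with θ tied to k this way. Start at k = 2, θ = 228: P(X<1080) ≈ 0.950.
Too low — raise k to concentrate. Iterating converges to k ≈ 2.
Then θ = 228/(2−1) ≈ 227.

k ≈ 2, θ ≈ 227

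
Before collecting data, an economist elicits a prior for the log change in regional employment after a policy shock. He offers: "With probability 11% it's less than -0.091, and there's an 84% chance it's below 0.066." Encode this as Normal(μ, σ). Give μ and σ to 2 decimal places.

μ = -0.00, σ = 0.07

The p-quantile of Normal(μ,σ) is μ + z_p·σ, with z_{0.11} = -1.227 and z_{0.84} = 0.9945.
Eliminate σ: μ = (z₂·x₁ − z₁·x₂)/(z₂ − z₁) = (0.9945·-0.091 − (-1.227)·0.066)/2.221 = -0.00.
Then σ = (x₂ − x₁)/(z₂ − z₁) = (0.066 − -0.091)/2.221 = 0.07.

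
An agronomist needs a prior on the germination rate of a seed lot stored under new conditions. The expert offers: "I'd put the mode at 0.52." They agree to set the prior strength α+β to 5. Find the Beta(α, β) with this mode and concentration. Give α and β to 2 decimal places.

For α,β > 1 the Beta mode is (α−1)/(α+β−2). With α+β = 5, the mode is (α−1)/3.
Set (α−1)/3 = 0.52 → α = 1 + 0.52·3 = 2.56.
β = 5 − α = 2.44.

α = 2.56, β = 2.44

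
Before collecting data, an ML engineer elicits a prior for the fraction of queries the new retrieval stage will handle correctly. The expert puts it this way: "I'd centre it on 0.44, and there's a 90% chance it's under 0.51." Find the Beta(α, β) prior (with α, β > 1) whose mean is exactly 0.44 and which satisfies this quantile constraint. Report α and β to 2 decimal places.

α ≈ 36.52, β ≈ 46.48

With mean 0.44 fixed, write α = 0.44s, β = 0.56s where s = α+β.
Need P(θ < 0.51) = 0.9 under Beta(0.44s, 0.56s). Normal approximation: (q−m)/√(m(1−m)/s) ≈ z_{0.9} = 1.28, so s ≈ 0.44·0.56·(1.28)²/(0.51−0.44)² = 82.6.
At s = 82.6: P(θ<0.51) ≈ 0.899. Adjusting to match 0.9 gives s ≈ 82.99.
So α = 0.44·82.99 ≈ 36.52, β = 0.56·82.99 ≈ 46.48.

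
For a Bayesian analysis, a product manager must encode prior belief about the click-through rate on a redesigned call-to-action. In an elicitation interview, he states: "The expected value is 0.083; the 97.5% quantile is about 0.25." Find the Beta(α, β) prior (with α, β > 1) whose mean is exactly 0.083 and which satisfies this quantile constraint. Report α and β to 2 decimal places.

With mean 0.083 fixed, write α = 0.083s, β = 0.917s where s = α+β.
Need P(θ < 0.25) = 0.975 under Beta(0.083s, 0.917s). Normal approximation: (q−m)/√(m(1−m)/s) ≈ z_{0.975} = 1.96, so s ≈ 0.083·0.917·(1.96)²/(0.25−0.083)² = 10.5.
At s = 10.5: P(θ<0.25) ≈ 0.950. Adjusting to match 0.975 gives s ≈ 16.70.
So α = 0.083·16.70 ≈ 1.39, β = 0.917·16.70 ≈ 15.32.

α ≈ 1.39, β ≈ 15.32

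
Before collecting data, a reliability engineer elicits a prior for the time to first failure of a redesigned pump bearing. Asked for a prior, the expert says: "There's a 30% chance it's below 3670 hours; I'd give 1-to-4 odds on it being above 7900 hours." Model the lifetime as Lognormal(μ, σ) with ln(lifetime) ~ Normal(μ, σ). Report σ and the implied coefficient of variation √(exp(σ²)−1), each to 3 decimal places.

σ ≈ 0.561, CV ≈ 0.608

If T ~ Lognormal(μ,σ) then ln T ~ Normal(μ,σ), so the p-quantile of ln T is μ + z_p·σ.
ln(3670) = 8.208 and ln(7900) = 8.975; z_{0.3} = -0.5244, z_{0.8} = 0.8416.
σ = (8.975 − 8.208)/(0.8416 − (-0.5244)) = 0.561.
μ = 8.208 − (-0.5244)·0.561 = 8.502.
CV = √(exp(σ²)−1) = √(exp(0.3150)−1) = 0.608.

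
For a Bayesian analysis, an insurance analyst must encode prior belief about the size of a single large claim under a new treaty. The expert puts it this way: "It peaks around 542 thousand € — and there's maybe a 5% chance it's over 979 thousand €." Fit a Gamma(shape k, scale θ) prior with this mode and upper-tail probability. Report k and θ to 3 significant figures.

k ≈ 8.97, θ ≈ 68

Gamma(k,θ) with k>1 has mode (k−1)θ, so θ = 542/(k−1).
Need P(X < 979) = 0.95 with θ tied to k this way. Start at k = 2, θ = 542: P(X<979) ≈ 0.539.
Too low — raise k to concentrate. Iterating converges to k ≈ 8.97.
Then θ = 542/(8.97−1) ≈ 68.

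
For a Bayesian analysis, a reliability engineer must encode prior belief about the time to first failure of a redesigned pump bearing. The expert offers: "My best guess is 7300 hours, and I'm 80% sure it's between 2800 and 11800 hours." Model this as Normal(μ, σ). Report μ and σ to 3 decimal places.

μ = 7300.000, σ = 3511.369

A symmetric 80% interval runs μ ± z·σ with z = 1.282.
Half-width = 4500, so σ = 4500/1.282 = 3511.369.
μ is the stated best guess, 7300.000.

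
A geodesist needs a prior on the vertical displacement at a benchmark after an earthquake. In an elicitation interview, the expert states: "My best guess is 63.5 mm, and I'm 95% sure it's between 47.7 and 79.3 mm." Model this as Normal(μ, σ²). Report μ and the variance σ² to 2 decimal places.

μ = 63.50, σ² = 64.99

A symmetric 95% interval runs μ ± z·σ with z = 1.96.
Half-width = 15.8, so σ = 15.8/1.96 = 8.061 and σ² = 64.99.
μ is the stated best guess, 63.50.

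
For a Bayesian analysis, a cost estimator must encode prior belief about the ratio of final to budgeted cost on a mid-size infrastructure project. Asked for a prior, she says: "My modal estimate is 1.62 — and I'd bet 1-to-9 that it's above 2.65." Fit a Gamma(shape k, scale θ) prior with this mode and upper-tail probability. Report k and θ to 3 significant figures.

Gamma(k,θ) with k>1 has mode (k−1)θ, so θ = 1.62/(k−1).
Need P(X < 2.65) = 0.9 with θ tied to k this way. Start at k = 2, θ = 1.62: P(X<2.65) ≈ 0.487.
Too low — raise k to concentrate. Iterating converges to k ≈ 8.78.
Then θ = 1.62/(8.78−1) ≈ 0.208.

k ≈ 8.78, θ ≈ 0.208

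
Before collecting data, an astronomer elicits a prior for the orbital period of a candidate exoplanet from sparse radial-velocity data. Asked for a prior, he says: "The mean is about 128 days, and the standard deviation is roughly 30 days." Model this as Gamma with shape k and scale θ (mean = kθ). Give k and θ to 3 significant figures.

k ≈ 18.2, θ ≈ 7.03

For Gamma(k, scale θ): mean = kθ, variance = kθ², so CV = 1/√k.
CV = SD/mean = 30/128 = 0.2344, hence k = 1/CV² = 18.2.
Then θ = mean/k = 128/18.2 = 7.03.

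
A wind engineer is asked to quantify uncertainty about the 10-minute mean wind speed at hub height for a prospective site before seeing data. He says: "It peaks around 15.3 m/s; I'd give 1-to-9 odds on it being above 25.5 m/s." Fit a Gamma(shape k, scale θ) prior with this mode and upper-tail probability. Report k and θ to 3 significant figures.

Gamma(k,θ) with k>1 has mode (k−1)θ, so θ = 15.3/(k−1).
Need P(X < 25.5) = 0.9 with θ tied to k this way. Start at k = 2, θ = 15.3: P(X<25.5) ≈ 0.496.
Too low — raise k to concentrate. Iterating converges to k ≈ 8.24.
Then θ = 15.3/(8.24−1) ≈ 2.11.

k ≈ 8.24, θ ≈ 2.11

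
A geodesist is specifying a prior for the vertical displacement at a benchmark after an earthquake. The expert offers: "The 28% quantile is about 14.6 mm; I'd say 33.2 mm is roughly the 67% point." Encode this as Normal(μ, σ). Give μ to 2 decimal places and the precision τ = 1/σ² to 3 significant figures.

The p-quantile of Normal(μ,σ) is μ + z_p·σ, with z_{0.28} = -0.5828 and z_{0.67} = 0.4399.
Eliminate σ: μ = (z₂·x₁ − z₁·x₂)/(z₂ − z₁) = (0.4399·14.6 − (-0.5828)·33.2)/1.023 = 25.20.
Then σ = (x₂ − x₁)/(z₂ − z₁) = (33.2 − 14.6)/1.023 = 18.19.
Precision τ = 1/σ² = 1/18.19² = 0.00302.

μ = 25.20, τ = 0.00302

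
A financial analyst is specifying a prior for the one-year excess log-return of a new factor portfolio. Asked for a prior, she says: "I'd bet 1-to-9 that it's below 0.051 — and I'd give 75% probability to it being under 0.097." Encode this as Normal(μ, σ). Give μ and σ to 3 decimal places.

μ = 0.081, σ = 0.024

For Normal(μ,σ), the p-quantile is μ + z_p·σ. Here z_{0.1} = -1.282, z_{0.75} = 0.6745.
So 0.051 = μ − 1.282σ and 0.097 = μ + 0.6745σ.
Subtracting: σ = (0.097 − 0.051)/(0.6745 − (-1.282)) = 0.024.
Then μ = 0.051 − (-1.282)·0.024 = 0.081.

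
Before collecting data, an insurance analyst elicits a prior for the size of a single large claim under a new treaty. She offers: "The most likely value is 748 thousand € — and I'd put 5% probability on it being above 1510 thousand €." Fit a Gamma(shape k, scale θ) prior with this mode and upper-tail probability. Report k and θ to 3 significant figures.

k ≈ 6.61, θ ≈ 133

Gamma(k,θ) with k>1 has mode (k−1)θ, so θ = 748/(k−1).
Need P(X < 1510) = 0.95 with θ tied to k this way. Start at k = 2, θ = 748: P(X<1510) ≈ 0.599.
Too low — raise k to concentrate. Iterating converges to k ≈ 6.61.
Then θ = 748/(6.61−1) ≈ 133.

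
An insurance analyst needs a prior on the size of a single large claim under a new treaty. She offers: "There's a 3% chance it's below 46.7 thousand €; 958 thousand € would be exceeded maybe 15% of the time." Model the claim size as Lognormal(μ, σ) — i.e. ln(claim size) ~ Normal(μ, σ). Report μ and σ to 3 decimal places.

μ ≈ 5.792, σ ≈ 1.036

If T ~ Lognormal(μ,σ) then ln T ~ Normal(μ,σ), so the p-quantile of ln T is μ + z_p·σ.
ln(46.7) = 3.844 and ln(958) = 6.865; z_{0.03} = -1.881, z_{0.85} = 1.036.
σ = (6.865 − 3.844)/(1.036 − (-1.881)) = 1.036.
μ = 3.844 − (-1.881)·1.036 = 5.792.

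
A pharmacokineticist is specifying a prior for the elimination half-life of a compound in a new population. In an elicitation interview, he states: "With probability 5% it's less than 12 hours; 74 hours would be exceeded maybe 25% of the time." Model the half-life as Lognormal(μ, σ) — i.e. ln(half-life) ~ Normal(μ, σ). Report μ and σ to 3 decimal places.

μ ≈ 3.775, σ ≈ 0.784

If T ~ Lognormal(μ,σ) then ln T ~ Normal(μ,σ), so the p-quantile of ln T is μ + z_p·σ.
ln(12) = 2.485 and ln(74) = 4.304; z_{0.05} = -1.645, z_{0.75} = 0.6745.
σ = (4.304 − 2.485)/(0.6745 − (-1.645)) = 0.784.
μ = 2.485 − (-1.645)·0.784 = 3.775.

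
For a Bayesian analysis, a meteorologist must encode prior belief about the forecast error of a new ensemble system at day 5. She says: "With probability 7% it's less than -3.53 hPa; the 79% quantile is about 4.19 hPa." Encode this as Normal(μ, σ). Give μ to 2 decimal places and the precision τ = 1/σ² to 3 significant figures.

μ = 1.46, τ = 0.0874

For Normal(μ,σ), the p-quantile is μ + z_p·σ. Here z_{0.07} = -1.476, z_{0.79} = 0.8064.
So -3.53 = μ − 1.476σ and 4.19 = μ + 0.8064σ.
Subtracting: σ = (4.19 − -3.53)/(0.8064 − (-1.476)) = 3.38.
Then μ = -3.53 − (-1.476)·3.38 = 1.46.
Precision τ = 1/σ² = 1/3.383² = 0.0874.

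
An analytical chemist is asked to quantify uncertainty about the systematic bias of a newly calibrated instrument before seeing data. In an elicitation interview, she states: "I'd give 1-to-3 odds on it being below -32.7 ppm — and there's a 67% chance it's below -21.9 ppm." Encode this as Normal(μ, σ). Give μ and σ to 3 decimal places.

μ = -26.163, σ = 9.691

The p-quantile of Normal(μ,σ) is μ + z_p·σ, with z_{0.25} = -0.6745 and z_{0.67} = 0.4399.
Eliminate σ: μ = (z₂·x₁ − z₁·x₂)/(z₂ − z₁) = (0.4399·-32.7 − (-0.6745)·-21.9)/1.114 = -26.163.
Then σ = (x₂ − x₁)/(z₂ − z₁) = (-21.9 − -32.7)/1.114 = 9.691.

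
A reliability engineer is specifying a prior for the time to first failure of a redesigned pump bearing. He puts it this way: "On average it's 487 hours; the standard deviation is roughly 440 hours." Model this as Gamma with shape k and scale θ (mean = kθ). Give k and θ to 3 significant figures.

For Gamma(k, scale θ): mean = kθ, variance = kθ², so CV = 1/√k.
CV = SD/mean = 440/487 = 0.9035, hence k = 1/CV² = 1.23.
Then θ = mean/k = 487/1.23 = 398.

k ≈ 1.23, θ ≈ 398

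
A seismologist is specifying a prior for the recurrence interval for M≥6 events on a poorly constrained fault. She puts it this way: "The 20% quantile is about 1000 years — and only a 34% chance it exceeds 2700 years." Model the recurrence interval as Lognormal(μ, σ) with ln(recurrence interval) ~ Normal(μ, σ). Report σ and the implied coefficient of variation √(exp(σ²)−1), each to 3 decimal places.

If T ~ Lognormal(μ,σ) then ln T ~ Normal(μ,σ), so the p-quantile of ln T is μ + z_p·σ.
ln(1000) = 6.908 and ln(2700) = 7.901; z_{0.2} = -0.8416, z_{0.66} = 0.4125.
σ = (7.901 − 6.908)/(0.4125 − (-0.8416)) = 0.792.
μ = 6.908 − (-0.8416)·0.792 = 7.574.
CV = √(exp(σ²)−1) = √(exp(0.6273)−1) = 0.934.

σ ≈ 0.792, CV ≈ 0.934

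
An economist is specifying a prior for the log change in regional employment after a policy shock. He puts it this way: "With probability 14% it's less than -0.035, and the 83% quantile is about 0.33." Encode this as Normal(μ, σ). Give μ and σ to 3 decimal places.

μ = 0.159, σ = 0.179

For Normal(μ,σ), the p-quantile is μ + z_p·σ. Here z_{0.14} = -1.08, z_{0.83} = 0.9542.
So -0.035 = μ − 1.08σ and 0.33 = μ + 0.9542σ.
Subtracting: σ = (0.33 − -0.035)/(0.9542 − (-1.08)) = 0.179.
Then μ = -0.035 − (-1.08)·0.179 = 0.159.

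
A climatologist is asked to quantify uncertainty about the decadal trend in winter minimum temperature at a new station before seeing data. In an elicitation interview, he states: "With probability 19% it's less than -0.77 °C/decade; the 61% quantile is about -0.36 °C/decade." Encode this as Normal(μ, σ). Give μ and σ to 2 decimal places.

The p-quantile of Normal(μ,σ) is μ + z_p·σ, with z_{0.19} = -0.8779 and z_{0.61} = 0.2793.
Eliminate σ: μ = (z₂·x₁ − z₁·x₂)/(z₂ − z₁) = (0.2793·-0.77 − (-0.8779)·-0.36)/1.157 = -0.46.
Then σ = (x₂ − x₁)/(z₂ − z₁) = (-0.36 − -0.77)/1.157 = 0.35.

μ = -0.46, σ = 0.35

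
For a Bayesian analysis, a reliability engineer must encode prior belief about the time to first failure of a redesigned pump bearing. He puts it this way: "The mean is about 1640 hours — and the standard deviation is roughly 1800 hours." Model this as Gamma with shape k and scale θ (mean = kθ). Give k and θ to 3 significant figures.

For Gamma(k, scale θ): mean = kθ, variance = kθ², so CV = 1/√k.
CV = SD/mean = 1800/1640 = 1.098, hence k = 1/CV² = 0.83.
Then θ = mean/k = 1640/0.83 = 1980.

k ≈ 0.83, θ ≈ 1980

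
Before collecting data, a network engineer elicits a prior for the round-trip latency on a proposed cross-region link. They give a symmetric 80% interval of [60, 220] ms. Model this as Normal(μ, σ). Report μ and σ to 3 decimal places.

μ = 140.000, σ = 62.424

A symmetric 80% interval runs μ ± z·σ with z = 1.282.
Half-width = 80, so σ = 80/1.282 = 62.424.
μ is the interval midpoint, 140.000.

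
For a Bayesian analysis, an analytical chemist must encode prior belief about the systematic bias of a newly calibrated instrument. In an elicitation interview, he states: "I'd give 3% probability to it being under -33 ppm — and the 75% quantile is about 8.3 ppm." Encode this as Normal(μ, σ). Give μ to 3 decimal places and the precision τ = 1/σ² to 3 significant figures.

The p-quantile of Normal(μ,σ) is μ + z_p·σ, with z_{0.03} = -1.881 and z_{0.75} = 0.6745.
Eliminate σ: μ = (z₂·x₁ − z₁·x₂)/(z₂ − z₁) = (0.6745·-33 − (-1.881)·8.3)/2.555 = -2.602.
Then σ = (x₂ − x₁)/(z₂ − z₁) = (8.3 − -33)/2.555 = 16.163.
Precision τ = 1/σ² = 1/16.16² = 0.00383.

μ = -2.602, τ = 0.00383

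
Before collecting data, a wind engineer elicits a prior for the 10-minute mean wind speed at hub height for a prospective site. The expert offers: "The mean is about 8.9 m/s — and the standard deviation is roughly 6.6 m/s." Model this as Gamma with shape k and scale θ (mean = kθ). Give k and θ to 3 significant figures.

For Gamma(k, scale θ): mean = kθ, variance = kθ², so CV = 1/√k.
CV = SD/mean = 6.6/8.9 = 0.7416, hence k = 1/CV² = 1.82.
Then θ = mean/k = 8.9/1.82 = 4.89.

k ≈ 1.82, θ ≈ 4.89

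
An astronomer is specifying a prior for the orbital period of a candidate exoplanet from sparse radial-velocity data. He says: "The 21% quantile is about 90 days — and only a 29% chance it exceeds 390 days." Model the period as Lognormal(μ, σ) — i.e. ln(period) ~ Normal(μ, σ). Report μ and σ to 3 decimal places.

μ ≈ 5.369, σ ≈ 1.078

If T ~ Lognormal(μ,σ) then ln T ~ Normal(μ,σ), so the p-quantile of ln T is μ + z_p·σ.
ln(90) = 4.5 and ln(390) = 5.966; z_{0.21} = -0.8064, z_{0.71} = 0.5534.
σ = (5.966 − 4.5)/(0.5534 − (-0.8064)) = 1.078.
μ = 4.5 − (-0.8064)·1.078 = 5.369.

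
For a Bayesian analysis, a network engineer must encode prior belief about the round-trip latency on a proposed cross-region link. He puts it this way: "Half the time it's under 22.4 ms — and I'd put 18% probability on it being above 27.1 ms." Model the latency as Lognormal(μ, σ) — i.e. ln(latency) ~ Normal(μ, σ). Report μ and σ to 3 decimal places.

μ ≈ 3.109, σ ≈ 0.208

If T ~ Lognormal(μ,σ) then ln T ~ Normal(μ,σ), so the p-quantile of ln T is μ + z_p·σ.
ln(22.4) = 3.109 and ln(27.1) = 3.3; z_{0.5} = 0, z_{0.82} = 0.9154.
σ = (3.3 − 3.109)/(0.9154 − (0)) = 0.208.
μ = 3.109 − (0)·0.208 = 3.109.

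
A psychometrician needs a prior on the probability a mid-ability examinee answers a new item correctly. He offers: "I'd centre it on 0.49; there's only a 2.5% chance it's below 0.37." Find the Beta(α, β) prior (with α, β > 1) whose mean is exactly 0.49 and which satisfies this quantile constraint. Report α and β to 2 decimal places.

α ≈ 31.80, β ≈ 33.10

With mean 0.49 fixed, write α = 0.49s, β = 0.51s where s = α+β.
Need P(θ < 0.37) = 0.025 under Beta(0.49s, 0.51s). Normal approximation: (q−m)/√(m(1−m)/s) ≈ z_{0.025} = -1.96, so s ≈ 0.49·0.51·(-1.96)²/(0.37−0.49)² = 66.7.
At s = 66.7: P(θ<0.37) ≈ 0.023. Adjusting to match 0.025 gives s ≈ 64.90.
So α = 0.49·64.90 ≈ 31.80, β = 0.51·64.90 ≈ 33.10.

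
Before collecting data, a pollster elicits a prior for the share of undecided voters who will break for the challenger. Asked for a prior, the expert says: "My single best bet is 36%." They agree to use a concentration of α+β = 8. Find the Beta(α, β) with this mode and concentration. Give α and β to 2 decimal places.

For α,β > 1 the Beta mode is (α−1)/(α+β−2). With α+β = 8, the mode is (α−1)/6.
Set (α−1)/6 = 0.36 → α = 1 + 0.36·6 = 3.16.
β = 8 − α = 4.84.

α = 3.16, β = 4.84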